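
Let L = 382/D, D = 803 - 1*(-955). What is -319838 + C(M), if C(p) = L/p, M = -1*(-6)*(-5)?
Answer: -8434128251/26370 ≈ -3.1984e+5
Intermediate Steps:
M = -30 (M = 6*(-5) = -30)
D = 1758 (D = 803 + 955 = 1758)
L = 191/879 (L = 382/1758 = 382*(1/1758) = 191/879 ≈ 0.21729)
C(p) = 191/(879*p)
-319838 + C(M) = -319838 + (191/879)/(-30) = -319838 + (191/879)*(-1/30) = -319838 - 191/26370 = -8434128251/26370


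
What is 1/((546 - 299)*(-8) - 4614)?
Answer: -1/6590 ≈ -0.00015175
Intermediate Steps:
1/((546 - 299)*(-8) - 4614) = 1/(247*(-8) - 4614) = 1/(-1976 - 4614) = 1/(-6590) = -1/6590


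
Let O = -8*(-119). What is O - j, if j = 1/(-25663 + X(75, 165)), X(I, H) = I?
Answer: 24359777/25588 ≈ 952.00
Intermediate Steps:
O = 952
j = -1/25588 (j = 1/(-25663 + 75) = 1/(-25588) = -1/25588 ≈ -3.9081e-5)
O - j = 952 - 1*(-1/25588) = 952 + 1/25588 = 24359777/25588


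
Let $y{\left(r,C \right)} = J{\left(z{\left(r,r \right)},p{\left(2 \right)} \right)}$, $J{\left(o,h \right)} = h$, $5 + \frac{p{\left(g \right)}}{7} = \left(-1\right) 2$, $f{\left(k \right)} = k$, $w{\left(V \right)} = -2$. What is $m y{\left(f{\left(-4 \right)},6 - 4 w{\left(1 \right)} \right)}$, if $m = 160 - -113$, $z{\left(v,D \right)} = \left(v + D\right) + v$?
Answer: $-13377$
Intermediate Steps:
$z{\left(v,D \right)} = D + 2 v$ ($z{\left(v,D \right)} = \left(D + v\right) + v = D + 2 v$)
$p{\left(g \right)} = -49$ ($p{\left(g \right)} = -35 + 7 \left(\left(-1\right) 2\right) = -35 + 7 \left(-2\right) = -35 - 14 = -49$)
$y{\left(r,C \right)} = -49$
$m = 273$ ($m = 160 + 113 = 273$)
$m y{\left(f{\left(-4 \right)},6 - 4 w{\left(1 \right)} \right)} = 273 \left(-49\right) = -13377$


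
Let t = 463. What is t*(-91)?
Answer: -42133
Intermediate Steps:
t*(-91) = 463*(-91) = -42133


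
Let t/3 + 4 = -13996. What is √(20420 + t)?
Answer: 2*I*√5395 ≈ 146.9*I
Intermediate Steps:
t = -42000 (t = -12 + 3*(-13996) = -12 - 41988 = -42000)
√(20420 + t) = √(20420 - 42000) = √(-21580) = 2*I*√5395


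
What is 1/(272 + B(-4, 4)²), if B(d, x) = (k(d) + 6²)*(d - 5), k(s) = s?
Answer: 1/83216 ≈ 1.2017e-5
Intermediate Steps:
B(d, x) = (-5 + d)*(36 + d) (B(d, x) = (d + 6²)*(d - 5) = (d + 36)*(-5 + d) = (36 + d)*(-5 + d) = (-5 + d)*(36 + d))
1/(272 + B(-4, 4)²) = 1/(272 + (-180 + (-4)² + 31*(-4))²) = 1/(272 + (-180 + 16 - 124)²) = 1/(272 + (-288)²) = 1/(272 + 82944) = 1/83216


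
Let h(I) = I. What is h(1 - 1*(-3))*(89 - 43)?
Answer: 184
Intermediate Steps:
h(1 - 1*(-3))*(89 - 43) = (1 - 1*(-3))*(89 - 43) = (1 + 3)*46 = 4*46 = 184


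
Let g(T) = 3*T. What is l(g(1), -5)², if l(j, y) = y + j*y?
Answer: 400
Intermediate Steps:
l(g(1), -5)² = (-5*(1 + 3*1))² = (-5*(1 + 3))² = (-5*4)² = (-20)² = 400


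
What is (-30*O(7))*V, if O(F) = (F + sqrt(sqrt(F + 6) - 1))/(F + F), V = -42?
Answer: 630 + 90*sqrt(-1 + sqrt(13)) ≈ 775.28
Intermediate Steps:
O(F) = (F + sqrt(-1 + sqrt(6 + F)))/(2*F) (O(F) = (F + sqrt(sqrt(6 + F) - 1))/((2*F)) = (F + sqrt(-1 + sqrt(6 + F)))*(1/(2*F)) = (F + sqrt(-1 + sqrt(6 + F)))/(2*F))
(-30*O(7))*V = -15*(7 + sqrt(-1 + sqrt(6 + 7)))/7*(-42) = -15*(7 + sqrt(-1 + sqrt(13)))/7*(-42) = -30*(1/2 + sqrt(-1 + sqrt(13))/14)*(-42) = (-15 - 15*sqrt(-1 + sqrt(13))/7)*(-42) = 630 + 90*sqrt(-1 + sqrt(13))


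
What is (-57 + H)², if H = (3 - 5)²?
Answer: 2809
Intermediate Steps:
H = 4 (H = (-2)² = 4)
(-57 + H)² = (-57 + 4)² = (-53)² = 2809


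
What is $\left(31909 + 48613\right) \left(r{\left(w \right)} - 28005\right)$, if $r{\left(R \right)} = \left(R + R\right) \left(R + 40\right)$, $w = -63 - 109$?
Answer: $1401324366$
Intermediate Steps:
$w = -172$ ($w = -63 - 109 = -172$)
$r{\left(R \right)} = 2 R \left(40 + R\right)$
$\left(31909 + 48613\right) \left(r{\left(w \right)} - 28005\right) = \left(31909 + 48613\right) \left(2 \left(-172\right) \left(40 - 172\right) - 28005\right) = 80522 \left(2 \left(-172\right) \left(-132\right) - 28005\right) = 80522 \left(45408 - 28005\right) = 80522 \cdot 17403 = 1401324366$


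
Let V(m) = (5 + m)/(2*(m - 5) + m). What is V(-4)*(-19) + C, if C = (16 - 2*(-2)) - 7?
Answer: 305/22 ≈ 13.864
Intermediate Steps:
C = 13 (C = (16 + 4) - 7 = 20 - 7 = 13)
V(m) = (5 + m)/(-10 + 3*m) (V(m) = (5 + m)/(2*(-5 + m) + m) = (5 + m)/((-10 + 2*m) + m) = (5 + m)/(-10 + 3*m))
V(-4)*(-19) + C = ((5 - 4)/(-10 + 3*(-4)))*(-19) + 13 = (1/(-10 - 12))*(-19) + 13 = (1/(-22))*(-19) + 13 = -1/22*1*(-19) + 13 = -1/22*(-19) + 13 = 19/22 + 13 = 305/22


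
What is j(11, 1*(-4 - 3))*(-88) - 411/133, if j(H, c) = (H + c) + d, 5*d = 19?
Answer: -458511/665 ≈ -689.49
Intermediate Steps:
d = 19/5 (d = (1/5)*19 = 19/5 ≈ 3.8000)
j(H, c) = 19/5 + H + c (j(H, c) = (H + c) + 19/5 = 19/5 + H + c)
j(11, 1*(-4 - 3))*(-88) - 411/133 = (19/5 + 11 + 1*(-4 - 3))*(-88) - 411/133 = (19/5 + 11 + 1*(-7))*(-88) - 411*1/133 = (19/5 + 11 - 7)*(-88) - 411/133 = (39/5)*(-88) - 411/133 = -3432/5 - 411/133 = -458511/665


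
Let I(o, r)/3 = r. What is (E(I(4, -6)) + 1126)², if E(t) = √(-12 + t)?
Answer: (1126 + I*√30)² ≈ 1.2678e+6 + 1.233e+4*I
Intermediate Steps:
I(o, r) = 3*r
(E(I(4, -6)) + 1126)² = (√(-12 + 3*(-6)) + 1126)² = (√(-12 - 18) + 1126)² = (√(-30) + 1126)² = (I*√30 + 1126)² = (1126 + I*√30)²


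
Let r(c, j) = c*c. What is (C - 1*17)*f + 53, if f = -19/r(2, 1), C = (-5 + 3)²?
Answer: 459/4 ≈ 114.75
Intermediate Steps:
C = 4 (C = (-2)² = 4)
r(c, j) = c²
f = -19/4 (f = -19/(2²) = -19/4 ≈ -4.7500)
(C - 1*17)*f + 53 = (4 - 1*17)*(-19/4) + 53 = (4 - 17)*(-19/4) + 53 = -13*(-19/4) + 53 = 247/4 + 53 = 459/4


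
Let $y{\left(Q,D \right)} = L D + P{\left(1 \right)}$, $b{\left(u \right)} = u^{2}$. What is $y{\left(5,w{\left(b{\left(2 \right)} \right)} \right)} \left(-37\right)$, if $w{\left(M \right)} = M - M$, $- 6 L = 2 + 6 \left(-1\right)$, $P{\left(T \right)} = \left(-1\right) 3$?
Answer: $111$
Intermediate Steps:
$P{\left(T \right)} = -3$
$L = \frac{2}{3}$ ($L = - \frac{2 + 6 \left(-1\right)}{6} = - \frac{2 - 6}{6} = \left(- \frac{1}{6}\right) \left(-4\right) = \frac{2}{3} \approx 0.66667$)
$w{\left(M \right)} = 0$
$y{\left(Q,D \right)} = -3 + \frac{2 D}{3}$ ($y{\left(Q,D \right)} = \frac{2 D}{3} - 3 = -3 + \frac{2 D}{3}$)
$y{\left(5,w{\left(b{\left(2 \right)} \right)} \right)} \left(-37\right) = \left(-3 + \frac{2}{3} \cdot 0\right) \left(-37\right) = \left(-3 + 0\right) \left(-37\right) = \left(-3\right) \left(-37\right) = 111$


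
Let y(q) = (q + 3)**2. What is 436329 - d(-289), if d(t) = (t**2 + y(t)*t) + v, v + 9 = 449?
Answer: 23991412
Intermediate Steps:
y(q) = (3 + q)**2
v = 440 (v = -9 + 449 = 440)
d(t) = 440 + t**2 + t*(3 + t)**2 (d(t) = (t**2 + (3 + t)**2*t) + 440 = (t**2 + t*(3 + t)**2) + 440 = 440 + t**2 + t*(3 + t)**2)
436329 - d(-289) = 436329 - (440 + (-289)**2 - 289*(3 - 289)**2) = 436329 - (440 + 83521 - 289*(-286)**2) = 436329 - (440 + 83521 - 289*81796) = 436329 - (440 + 83521 - 23639044) = 436329 - 1*(-23555083) = 436329 + 23555083 = 23991412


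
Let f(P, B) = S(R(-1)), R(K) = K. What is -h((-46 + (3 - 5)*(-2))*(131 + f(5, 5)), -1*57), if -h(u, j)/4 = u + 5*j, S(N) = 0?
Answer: -23148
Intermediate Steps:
f(P, B) = 0
h(u, j) = -20*j - 4*u (h(u, j) = -4*(u + 5*j) = -20*j - 4*u)
-h((-46 + (3 - 5)*(-2))*(131 + f(5, 5)), -1*57) = -(-(-20)*57 - 4*(-46 + (3 - 5)*(-2))*(131 + 0)) = -(-20*(-57) - 4*(-46 - 2*(-2))*131) = -(1140 - 4*(-46 + 4)*131) = -(1140 - (-168)*131) = -(1140 - 4*(-5502)) = -(1140 + 22008) = -1*23148 = -23148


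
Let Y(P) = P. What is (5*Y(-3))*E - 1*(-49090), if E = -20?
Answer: 49390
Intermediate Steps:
(5*Y(-3))*E - 1*(-49090) = (5*(-3))*(-20) - 1*(-49090) = -15*(-20) + 49090 = 300 + 49090 = 49390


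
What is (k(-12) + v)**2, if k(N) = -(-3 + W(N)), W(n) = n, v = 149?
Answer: 26896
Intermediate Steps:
k(N) = 3 - N (k(N) = -(-3 + N) = 3 - N)
(k(-12) + v)**2 = ((3 - 1*(-12)) + 149)**2 = ((3 + 12) + 149)**2 = (15 + 149)**2 = 164**2 = 26896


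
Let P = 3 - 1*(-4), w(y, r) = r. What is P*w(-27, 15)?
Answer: 105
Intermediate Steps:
P = 7 (P = 3 + 4 = 7)
P*w(-27, 15) = 7*15 = 105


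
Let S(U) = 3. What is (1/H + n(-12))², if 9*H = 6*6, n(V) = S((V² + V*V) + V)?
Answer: 169/16 ≈ 10.563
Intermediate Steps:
n(V) = 3
H = 4 (H = (6*6)/9 = (⅑)*36 = 4)
(1/H + n(-12))² = (1/4 + 3)² = (¼ + 3)² = (13/4)² = 169/16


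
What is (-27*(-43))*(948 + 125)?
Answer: 1245753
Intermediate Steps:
(-27*(-43))*(948 + 125) = 1161*1073 = 1245753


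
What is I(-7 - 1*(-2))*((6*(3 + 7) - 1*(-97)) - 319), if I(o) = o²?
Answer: -4050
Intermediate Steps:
I(-7 - 1*(-2))*((6*(3 + 7) - 1*(-97)) - 319) = (-7 - 1*(-2))²*((6*(3 + 7) - 1*(-97)) - 319) = (-7 + 2)²*((6*10 + 97) - 319) = (-5)²*((60 + 97) - 319) = 25*(157 - 319) = 25*(-162) = -4050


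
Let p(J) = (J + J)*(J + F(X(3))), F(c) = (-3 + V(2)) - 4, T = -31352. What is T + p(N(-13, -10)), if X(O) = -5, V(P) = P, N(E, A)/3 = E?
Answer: -27920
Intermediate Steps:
N(E, A) = 3*E
F(c) = -5 (F(c) = (-3 + 2) - 4 = -1 - 4 = -5)
p(J) = 2*J*(-5 + J) (p(J) = (J + J)*(J - 5) = (2*J)*(-5 + J) = 2*J*(-5 + J))
T + p(N(-13, -10)) = -31352 + 2*(3*(-13))*(-5 + 3*(-13)) = -31352 + 2*(-39)*(-5 - 39) = -31352 + 2*(-39)*(-44) = -31352 + 3432 = -27920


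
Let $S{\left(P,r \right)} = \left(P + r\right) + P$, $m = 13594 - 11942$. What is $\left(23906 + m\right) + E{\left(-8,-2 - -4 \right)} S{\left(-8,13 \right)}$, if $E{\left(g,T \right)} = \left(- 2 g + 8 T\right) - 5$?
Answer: $25477$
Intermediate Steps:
$m = 1652$
$E{\left(g,T \right)} = -5 - 2 g + 8 T$
$S{\left(P,r \right)} = r + 2 P$
$\left(23906 + m\right) + E{\left(-8,-2 - -4 \right)} S{\left(-8,13 \right)} = \left(23906 + 1652\right) + \left(-5 - -16 + 8 \left(-2 - -4\right)\right) \left(13 + 2 \left(-8\right)\right) = 25558 + \left(-5 + 16 + 8 \left(-2 + 4\right)\right) \left(13 - 16\right) = 25558 + \left(-5 + 16 + 8 \cdot 2\right) \left(-3\right) = 25558 + \left(-5 + 16 + 16\right) \left(-3\right) = 25558 + 27 \left(-3\right) = 25558 - 81 = 25477$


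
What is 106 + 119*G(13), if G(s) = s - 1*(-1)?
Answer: 1772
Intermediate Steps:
G(s) = 1 + s (G(s) = s + 1 = 1 + s)
106 + 119*G(13) = 106 + 119*(1 + 13) = 106 + 119*14 = 106 + 1666 = 1772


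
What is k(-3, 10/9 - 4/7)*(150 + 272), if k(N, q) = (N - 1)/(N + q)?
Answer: 106344/155 ≈ 686.09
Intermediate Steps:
k(N, q) = (-1 + N)/(N + q)
k(-3, 10/9 - 4/7)*(150 + 272) = ((-1 - 3)/(-3 + (10/9 - 4/7)))*(150 + 272) = (-4/(-3 + (10*(⅑) - 4*⅐)))*422 = (-4/(-3 + (10/9 - 4/7)))*422 = (-4/(-3 + 34/63))*422 = (-4/(-155/63))*422 = -63/155*(-4)*422 = (252/155)*422 = 106344/155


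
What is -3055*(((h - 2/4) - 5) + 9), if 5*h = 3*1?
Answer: -25051/2 ≈ -12526.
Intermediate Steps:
h = ⅗ (h = (3*1)/5 = (⅕)*3 = ⅗ ≈ 0.60000)
-3055*(((h - 2/4) - 5) + 9) = -3055*(((⅗ - 2/4) - 5) + 9) = -3055*(((⅗ - 2*¼) - 5) + 9) = -3055*(((⅗ - ½) - 5) + 9) = -3055*((⅒ - 5) + 9) = -3055*(-49/10 + 9) = -3055*41/10 = -25051/2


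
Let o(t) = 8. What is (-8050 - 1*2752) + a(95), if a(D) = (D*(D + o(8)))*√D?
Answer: -10802 + 9785*√95 ≈ 84570.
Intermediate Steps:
a(D) = D^(3/2)*(8 + D) (a(D) = (D*(D + 8))*√D = (D*(8 + D))*√D = D^(3/2)*(8 + D))
(-8050 - 1*2752) + a(95) = (-8050 - 1*2752) + 95^(3/2)*(8 + 95) = (-8050 - 2752) + (95*√95)*103 = -10802 + 9785*√95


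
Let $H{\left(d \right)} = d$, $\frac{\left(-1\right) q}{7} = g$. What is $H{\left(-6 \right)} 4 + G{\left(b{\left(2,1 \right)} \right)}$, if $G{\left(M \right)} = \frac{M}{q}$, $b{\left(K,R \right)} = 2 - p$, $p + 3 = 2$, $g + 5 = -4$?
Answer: $- \frac{503}{21} \approx -23.952$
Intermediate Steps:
$g = -9$ ($g = -5 - 4 = -9$)
$p = -1$ ($p = -3 + 2 = -1$)
$q = 63$ ($q = \left(-7\right) \left(-9\right) = 63$)
$b{\left(K,R \right)} = 3$ ($b{\left(K,R \right)} = 2 - -1 = 2 + 1 = 3$)
$G{\left(M \right)} = \frac{M}{63}$
$H{\left(-6 \right)} 4 + G{\left(b{\left(2,1 \right)} \right)} = \left(-6\right) 4 + \frac{1}{63} \cdot 3 = -24 + \frac{1}{21} = - \frac{503}{21}$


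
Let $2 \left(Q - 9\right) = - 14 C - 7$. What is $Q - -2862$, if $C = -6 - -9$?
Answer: $\frac{5693}{2} \approx 2846.5$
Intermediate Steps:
$C = 3$ ($C = -6 + 9 = 3$)
$Q = - \frac{31}{2}$ ($Q = 9 + \frac{\left(-14\right) 3 - 7}{2} = 9 + \frac{-42 - 7}{2} = 9 + \frac{1}{2} \left(-49\right) = 9 - \frac{49}{2} = - \frac{31}{2} \approx -15.5$)
$Q - -2862 = - \frac{31}{2} - -2862 = - \frac{31}{2} + 2862 = \frac{5693}{2}$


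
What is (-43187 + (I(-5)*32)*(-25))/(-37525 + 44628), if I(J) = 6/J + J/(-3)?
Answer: -130681/21309 ≈ -6.1327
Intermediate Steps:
I(J) = 6/J - J/3 (I(J) = 6/J + J*(-⅓) = 6/J - J/3)
(-43187 + (I(-5)*32)*(-25))/(-37525 + 44628) = (-43187 + ((6/(-5) - ⅓*(-5))*32)*(-25))/(-37525 + 44628) = (-43187 + ((6*(-⅕) + 5/3)*32)*(-25))/7103 = (-43187 + ((-6/5 + 5/3)*32)*(-25))*(1/7103) = (-43187 + ((7/15)*32)*(-25))*(1/7103) = (-43187 + (224/15)*(-25))*(1/7103) = (-43187 - 1120/3)*(1/7103) = -130681/3*1/7103 = -130681/21309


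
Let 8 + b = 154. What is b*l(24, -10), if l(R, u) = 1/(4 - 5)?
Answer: -146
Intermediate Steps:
b = 146 (b = -8 + 154 = 146)
l(R, u) = -1 (l(R, u) = 1/(-1) = -1)
b*l(24, -10) = 146*(-1) = -146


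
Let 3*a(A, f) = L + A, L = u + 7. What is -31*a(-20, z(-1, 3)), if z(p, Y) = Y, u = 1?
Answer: 124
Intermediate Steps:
L = 8 (L = 1 + 7 = 8)
a(A, f) = 8/3 + A/3 (a(A, f) = (8 + A)/3 = 8/3 + A/3)
-31*a(-20, z(-1, 3)) = -31*(8/3 + (⅓)*(-20)) = -31*(8/3 - 20/3) = -31*(-4) = 124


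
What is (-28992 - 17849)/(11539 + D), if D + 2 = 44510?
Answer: -46841/56047 ≈ -0.83574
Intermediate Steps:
D = 44508 (D = -2 + 44510 = 44508)
(-28992 - 17849)/(11539 + D) = (-28992 - 17849)/(11539 + 44508) = -46841/56047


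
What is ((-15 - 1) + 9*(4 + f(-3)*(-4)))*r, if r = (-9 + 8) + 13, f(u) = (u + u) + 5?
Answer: 672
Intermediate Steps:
f(u) = 5 + 2*u (f(u) = 2*u + 5 = 5 + 2*u)
r = 12 (r = -1 + 13 = 12)
((-15 - 1) + 9*(4 + f(-3)*(-4)))*r = ((-15 - 1) + 9*(4 + (5 + 2*(-3))*(-4)))*12 = (-16 + 9*(4 + (5 - 6)*(-4)))*12 = (-16 + 9*(4 - 1*(-4)))*12 = (-16 + 9*(4 + 4))*12 = (-16 + 9*8)*12 = (-16 + 72)*12 = 56*12 = 672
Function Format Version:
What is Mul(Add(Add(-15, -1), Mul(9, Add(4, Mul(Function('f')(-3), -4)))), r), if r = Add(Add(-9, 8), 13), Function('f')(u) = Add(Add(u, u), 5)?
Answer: 672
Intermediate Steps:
Function('f')(u) = Add(5, Mul(2, u)) (Function('f')(u) = Add(Mul(2, u), 5) = Add(5, Mul(2, u)))
r = 12 (r = Add(-1, 13) = 12)
Mul(Add(Add(-15, -1), Mul(9, Add(4, Mul(Function('f')(-3), -4)))), r) = Mul(Add(Add(-15, -1), Mul(9, Add(4, Mul(Add(5, Mul(2, -3)), -4)))), 12) = Mul(Add(-16, Mul(9, Add(4, Mul(Add(5, -6), -4)))), 12) = Mul(Add(-16, Mul(9, Add(4, Mul(-1, -4)))), 12) = Mul(Add(-16, Mul(9, Add(4, 4))), 12) = Mul(Add(-16, Mul(9, 8)), 12) = Mul(Add(-16, 72), 12) = Mul(56, 12) = 672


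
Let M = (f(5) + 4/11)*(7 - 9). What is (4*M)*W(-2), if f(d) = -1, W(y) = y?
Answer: -112/11 ≈ -10.182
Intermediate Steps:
M = 14/11 (M = (-1 + 4/11)*(7 - 9) = (-1 + 4*(1/11))*(-2) = (-1 + 4/11)*(-2) = -7/11*(-2) = 14/11 ≈ 1.2727)
(4*M)*W(-2) = (4*(14/11))*(-2) = (56/11)*(-2) = -112/11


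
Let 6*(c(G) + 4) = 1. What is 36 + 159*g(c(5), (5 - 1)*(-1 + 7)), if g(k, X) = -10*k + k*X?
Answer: -8497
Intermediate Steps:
c(G) = -23/6 (c(G) = -4 + (1/6)*1 = -4 + 1/6 = -23/6)
g(k, X) = -10*k + X*k
36 + 159*g(c(5), (5 - 1)*(-1 + 7)) = 36 + 159*(-23*(-10 + (5 - 1)*(-1 + 7))/6) = 36 + 159*(-23*(-10 + 4*6)/6) = 36 + 159*(-23*(-10 + 24)/6) = 36 + 159*(-23/6*14) = 36 + 159*(-161/3) = 36 - 8533 = -8497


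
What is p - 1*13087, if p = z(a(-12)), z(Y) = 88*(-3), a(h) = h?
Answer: -13351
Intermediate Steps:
z(Y) = -264
p = -264
p - 1*13087 = -264 - 1*13087 = -264 - 13087 = -13351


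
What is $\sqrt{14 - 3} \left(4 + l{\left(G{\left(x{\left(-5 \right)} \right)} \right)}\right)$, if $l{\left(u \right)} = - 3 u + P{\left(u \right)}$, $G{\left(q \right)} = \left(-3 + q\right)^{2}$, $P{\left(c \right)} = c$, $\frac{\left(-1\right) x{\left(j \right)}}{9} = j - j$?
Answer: $- 14 \sqrt{11} \approx -46.433$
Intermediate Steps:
$x{\left(j \right)} = 0$ ($x{\left(j \right)} = - 9 \left(j - j\right) = \left(-9\right) 0 = 0$)
$l{\left(u \right)} = - 2 u$ ($l{\left(u \right)} = - 3 u + u = - 2 u$)
$\sqrt{14 - 3} \left(4 + l{\left(G{\left(x{\left(-5 \right)} \right)} \right)}\right) = \sqrt{14 - 3} \left(4 - 2 \left(-3 + 0\right)^{2}\right) = \sqrt{11} \left(4 - 2 \left(-3\right)^{2}\right) = \sqrt{11} \left(4 - 18\right) = \sqrt{11} \left(-14\right) = - 14 \sqrt{11}$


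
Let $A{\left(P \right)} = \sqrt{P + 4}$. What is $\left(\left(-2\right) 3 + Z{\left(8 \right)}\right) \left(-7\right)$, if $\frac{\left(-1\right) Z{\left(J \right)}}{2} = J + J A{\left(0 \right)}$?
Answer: $378$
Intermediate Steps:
$A{\left(P \right)} = \sqrt{4 + P}$
$Z{\left(J \right)} = - 6 J$ ($Z{\left(J \right)} = - 2 \left(J + J \sqrt{4 + 0}\right) = - 2 \left(J + J \sqrt{4}\right) = - 2 \left(J + J 2\right) = - 2 \left(J + 2 J\right) = - 2 \cdot 3 J = - 6 J$)
$\left(\left(-2\right) 3 + Z{\left(8 \right)}\right) \left(-7\right) = \left(\left(-2\right) 3 - 48\right) \left(-7\right) = \left(-6 - 48\right) \left(-7\right) = \left(-54\right) \left(-7\right) = 378$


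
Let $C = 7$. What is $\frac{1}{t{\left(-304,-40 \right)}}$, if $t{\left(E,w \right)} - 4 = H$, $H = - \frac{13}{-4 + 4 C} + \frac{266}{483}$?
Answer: $\frac{552}{2213} \approx 0.24944$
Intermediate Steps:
$H = \frac{5}{552}$ ($H = - \frac{13}{-4 + 4 \cdot 7} + \frac{266}{483} = - \frac{13}{-4 + 28} + 266 \cdot \frac{1}{483} = - \frac{13}{24} + \frac{38}{69} = \frac{5}{552} \approx 0.009058$)
$t{\left(E,w \right)} = \frac{2213}{552}$ ($t{\left(E,w \right)} = 4 + \frac{5}{552} = \frac{2213}{552}$)
$\frac{1}{t{\left(-304,-40 \right)}} = \frac{1}{\frac{2213}{552}} = \frac{552}{2213}$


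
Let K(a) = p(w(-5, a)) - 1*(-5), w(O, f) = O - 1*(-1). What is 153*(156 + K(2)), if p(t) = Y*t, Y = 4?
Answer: 22185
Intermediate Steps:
w(O, f) = 1 + O (w(O, f) = O + 1 = 1 + O)
p(t) = 4*t
K(a) = -11 (K(a) = 4*(1 - 5) - 1*(-5) = 4*(-4) + 5 = -16 + 5 = -11)
153*(156 + K(2)) = 153*(156 - 11) = 153*145 = 22185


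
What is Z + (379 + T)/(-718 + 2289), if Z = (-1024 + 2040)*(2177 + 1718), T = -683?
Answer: 6216949416/1571 ≈ 3.9573e+6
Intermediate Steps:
Z = 3957320 (Z = 1016*3895 = 3957320)
Z + (379 + T)/(-718 + 2289) = 3957320 + (379 - 683)/(-718 + 2289) = 3957320 - 304/1571 = 6216949416/1571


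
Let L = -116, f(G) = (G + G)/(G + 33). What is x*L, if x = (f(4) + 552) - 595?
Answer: 183628/37 ≈ 4962.9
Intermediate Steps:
f(G) = 2*G/(33 + G) (f(G) = (2*G)/(33 + G) = 2*G/(33 + G))
x = -1583/37 (x = (2*4/(33 + 4) + 552) - 595 = (2*4/37 + 552) - 595 = (2*4*(1/37) + 552) - 595 = (8/37 + 552) - 595 = 20432/37 - 595 = -1583/37 ≈ -42.784)
x*L = -1583/37*(-116) = 183628/37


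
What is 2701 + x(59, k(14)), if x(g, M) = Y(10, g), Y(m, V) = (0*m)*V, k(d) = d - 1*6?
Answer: 2701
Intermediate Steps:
k(d) = -6 + d (k(d) = d - 6 = -6 + d)
Y(m, V) = 0 (Y(m, V) = 0*V = 0)
x(g, M) = 0
2701 + x(59, k(14)) = 2701 + 0 = 2701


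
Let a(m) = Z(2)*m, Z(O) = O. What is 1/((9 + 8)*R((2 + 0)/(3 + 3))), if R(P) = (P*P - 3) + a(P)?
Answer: -9/340 ≈ -0.026471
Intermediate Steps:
a(m) = 2*m
R(P) = -3 + P² + 2*P (R(P) = (P*P - 3) + 2*P = (P² - 3) + 2*P = (-3 + P²) + 2*P = -3 + P² + 2*P)
1/((9 + 8)*R((2 + 0)/(3 + 3))) = 1/((9 + 8)*(-3 + ((2 + 0)/(3 + 3))² + 2*((2 + 0)/(3 + 3)))) = 1/(17*(-3 + (2/6)² + 2*(2/6))) = 1/(17*(-3 + (2*(⅙))² + 2*(2*(⅙)))) = 1/(17*(-3 + (⅓)² + 2*(⅓))) = 1/(17*(-3 + ⅑ + ⅔)) = 1/(17*(-20/9)) = 1/(-340/9) = -9/340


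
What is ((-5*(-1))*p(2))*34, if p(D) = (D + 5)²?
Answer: 8330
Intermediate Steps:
p(D) = (5 + D)²
((-5*(-1))*p(2))*34 = ((-5*(-1))*(5 + 2)²)*34 = (5*7²)*34 = (5*49)*34 = 245*34 = 8330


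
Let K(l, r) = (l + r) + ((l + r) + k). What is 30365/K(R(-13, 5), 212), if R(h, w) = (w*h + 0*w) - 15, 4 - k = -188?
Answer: 30365/456 ≈ 66.590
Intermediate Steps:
k = 192 (k = 4 - 1*(-188) = 4 + 188 = 192)
R(h, w) = -15 + h*w (R(h, w) = (h*w + 0) - 15 = h*w - 15 = -15 + h*w)
K(l, r) = 192 + 2*l + 2*r (K(l, r) = (l + r) + ((l + r) + 192) = (l + r) + (192 + l + r) = 192 + 2*l + 2*r)
30365/K(R(-13, 5), 212) = 30365/(192 + 2*(-15 - 13*5) + 2*212) = 30365/(192 + 2*(-15 - 65) + 424) = 30365/(192 + 2*(-80) + 424) = 30365/(192 - 160 + 424) = 30365/456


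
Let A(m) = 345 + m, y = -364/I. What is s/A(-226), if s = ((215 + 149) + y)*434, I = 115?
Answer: 2572752/1955 ≈ 1316.0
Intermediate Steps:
y = -364/115 ≈ -3.1652
s = 18009264/115 (s = ((215 + 149) - 364/115)*434 = (364 - 364/115)*434 = (41496/115)*434 = 18009264/115 ≈ 1.5660e+5)
s/A(-226) = 18009264/(115*(345 - 226)) = (18009264/115)/119 = (18009264/115)*(1/119) = 2572752/1955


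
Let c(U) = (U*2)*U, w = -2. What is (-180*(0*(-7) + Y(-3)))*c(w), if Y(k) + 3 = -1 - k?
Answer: 1440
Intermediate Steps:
Y(k) = -4 - k (Y(k) = -3 + (-1 - k) = -4 - k)
c(U) = 2*U**2 (c(U) = (2*U)*U = 2*U**2)
(-180*(0*(-7) + Y(-3)))*c(w) = (-180*(0*(-7) + (-4 - 1*(-3))))*(2*(-2)**2) = (-180*(0 + (-4 + 3)))*(2*4) = -180*(0 - 1)*8 = -180*(-1)*8 = 180*8 = 1440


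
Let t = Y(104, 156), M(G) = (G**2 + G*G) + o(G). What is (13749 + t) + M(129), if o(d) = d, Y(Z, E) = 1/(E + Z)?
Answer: 12261601/260 ≈ 47160.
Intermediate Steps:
M(G) = G + 2*G**2 (M(G) = (G**2 + G*G) + G = (G**2 + G**2) + G = 2*G**2 + G = G + 2*G**2)
t = 1/260 (t = 1/(156 + 104) = 1/260 ≈ 0.0038462)
(13749 + t) + M(129) = (13749 + 1/260) + 129*(1 + 2*129) = 3574741/260 + 129*(1 + 258) = 3574741/260 + 129*259 = 3574741/260 + 33411 = 12261601/260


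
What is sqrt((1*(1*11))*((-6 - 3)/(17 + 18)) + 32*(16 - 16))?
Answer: 3*I*sqrt(385)/35 ≈ 1.6818*I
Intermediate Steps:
sqrt((1*(1*11))*((-6 - 3)/(17 + 18)) + 32*(16 - 16)) = sqrt((1*11)*(-9/35) + 32*0) = sqrt(11*(-9*1/35) + 0) = sqrt(11*(-9/35) + 0) = sqrt(-99/35 + 0) = sqrt(-99/35) = 3*I*sqrt(385)/35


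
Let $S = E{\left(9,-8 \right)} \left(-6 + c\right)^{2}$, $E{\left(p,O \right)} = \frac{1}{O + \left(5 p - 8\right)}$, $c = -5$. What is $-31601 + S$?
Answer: $- \frac{916308}{29} \approx -31597.0$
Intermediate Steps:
$E{\left(p,O \right)} = \frac{1}{-8 + O + 5 p}$ ($E{\left(p,O \right)} = \frac{1}{O + \left(-8 + 5 p\right)} = \frac{1}{-8 + O + 5 p}$)
$S = \frac{121}{29}$ ($S = \frac{\left(-6 - 5\right)^{2}}{-8 - 8 + 5 \cdot 9} = \frac{\left(-11\right)^{2}}{-8 - 8 + 45} = \frac{1}{29} \cdot 121 = \frac{121}{29} \approx 4.1724$)
$-31601 + S = -31601 + \frac{121}{29} = - \frac{916308}{29}$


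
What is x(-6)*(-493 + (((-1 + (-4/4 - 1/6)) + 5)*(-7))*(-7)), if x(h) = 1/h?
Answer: 2125/36 ≈ 59.028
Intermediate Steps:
x(-6)*(-493 + (((-1 + (-4/4 - 1/6)) + 5)*(-7))*(-7)) = (-493 + (((-1 + (-4/4 - 1/6)) + 5)*(-7))*(-7))/(-6) = -(-493 + (((-1 + (-4*1/4 - 1*1/6)) + 5)*(-7))*(-7))/6 = -(-493 + (((-1 + (-1 - 1/6)) + 5)*(-7))*(-7))/6 = -(-493 + (((-1 - 7/6) + 5)*(-7))*(-7))/6 = -(-493 + ((-13/6 + 5)*(-7))*(-7))/6 = -(-493 + ((17/6)*(-7))*(-7))/6 = -(-493 - 119/6*(-7))/6 = -(-493 + 833/6)/6 = -1/6*(-2125/6) = 2125/36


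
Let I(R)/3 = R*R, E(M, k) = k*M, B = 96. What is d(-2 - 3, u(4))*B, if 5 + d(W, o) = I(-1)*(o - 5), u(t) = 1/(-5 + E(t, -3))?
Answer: -32928/17 ≈ -1936.9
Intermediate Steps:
E(M, k) = M*k
u(t) = 1/(-5 - 3*t) (u(t) = 1/(-5 + t*(-3)) = 1/(-5 - 3*t))
I(R) = 3*R**2 (I(R) = 3*(R*R) = 3*R**2)
d(W, o) = -20 + 3*o (d(W, o) = -5 + (3*(-1)**2)*(o - 5) = -5 + (3*1)*(-5 + o) = -5 + 3*(-5 + o) = -5 + (-15 + 3*o) = -20 + 3*o)
d(-2 - 3, u(4))*B = (-20 + 3/(-5 - 3*4))*96 = (-20 + 3/(-5 - 12))*96 = (-20 + 3/(-17))*96 = (-20 + 3*(-1/17))*96 = (-20 - 3/17)*96 = -343/17*96 = -32928/17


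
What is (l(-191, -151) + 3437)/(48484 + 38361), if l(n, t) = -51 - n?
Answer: 3577/86845 ≈ 0.041188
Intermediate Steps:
(l(-191, -151) + 3437)/(48484 + 38361) = ((-51 - 1*(-191)) + 3437)/(48484 + 38361) = ((-51 + 191) + 3437)/86845 = (140 + 3437)*(1/86845) = 3577*(1/86845) = 3577/86845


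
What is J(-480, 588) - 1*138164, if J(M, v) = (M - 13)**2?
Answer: 104885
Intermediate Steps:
J(M, v) = (-13 + M)**2
J(-480, 588) - 1*138164 = (-13 - 480)**2 - 1*138164 = (-493)**2 - 138164 = 243049 - 138164 = 104885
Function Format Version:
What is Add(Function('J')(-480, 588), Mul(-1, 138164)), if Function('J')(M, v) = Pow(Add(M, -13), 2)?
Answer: 104885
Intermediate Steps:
Function('J')(M, v) = Pow(Add(-13, M), 2)
Add(Function('J')(-480, 588), Mul(-1, 138164)) = Add(Pow(Add(-13, -480), 2), Mul(-1, 138164)) = Add(Pow(-493, 2), -138164) = Add(243049, -138164) = 104885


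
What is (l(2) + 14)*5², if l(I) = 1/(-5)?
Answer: 345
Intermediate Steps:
l(I) = -⅕
(l(2) + 14)*5² = (-⅕ + 14)*5² = (69/5)*25 = 345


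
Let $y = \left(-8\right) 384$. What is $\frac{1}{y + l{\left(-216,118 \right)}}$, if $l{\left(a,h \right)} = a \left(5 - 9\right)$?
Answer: $- \frac{1}{2208} \approx -0.0004529$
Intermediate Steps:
$y = -3072$
$l{\left(a,h \right)} = - 4 a$ ($l{\left(a,h \right)} = a \left(-4\right) = - 4 a$)
$\frac{1}{y + l{\left(-216,118 \right)}} = \frac{1}{-3072 - -864} = \frac{1}{-3072 + 864} = \frac{1}{-2208} = - \frac{1}{2208}$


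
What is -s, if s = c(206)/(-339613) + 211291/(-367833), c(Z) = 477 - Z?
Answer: 71856853126/124920868629 ≈ 0.57522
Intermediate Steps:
s = -71856853126/124920868629 (s = (477 - 1*206)/(-339613) + 211291/(-367833) = (477 - 206)*(-1/339613) + 211291*(-1/367833) = 271*(-1/339613) - 211291/367833 = -271/339613 - 211291/367833 = -71856853126/124920868629 ≈ -0.57522)
-s = -1*(-71856853126/124920868629) = 71856853126/124920868629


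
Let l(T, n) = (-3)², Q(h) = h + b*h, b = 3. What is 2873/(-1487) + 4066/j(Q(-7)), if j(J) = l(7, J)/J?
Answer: -169317833/13383 ≈ -12652.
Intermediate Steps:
Q(h) = 4*h (Q(h) = h + 3*h = 4*h)
l(T, n) = 9
j(J) = 9/J
2873/(-1487) + 4066/j(Q(-7)) = 2873/(-1487) + 4066/((9/((4*(-7))))) = 2873*(-1/1487) + 4066/((9/(-28))) = -2873/1487 + 4066/((9*(-1/28))) = -2873/1487 + 4066/(-9/28) = -2873/1487 + 4066*(-28/9) = -2873/1487 - 113848/9 = -169317833/13383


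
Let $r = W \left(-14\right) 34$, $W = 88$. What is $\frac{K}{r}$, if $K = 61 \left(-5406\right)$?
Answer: $\frac{9699}{1232} \approx 7.8726$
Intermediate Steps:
$K = -329766$
$r = -41888$ ($r = 88 \left(-14\right) 34 = \left(-1232\right) 34 = -41888$)
$\frac{K}{r} = - \frac{329766}{-41888} = \left(-329766\right) \left(- \frac{1}{41888}\right) = \frac{9699}{1232}$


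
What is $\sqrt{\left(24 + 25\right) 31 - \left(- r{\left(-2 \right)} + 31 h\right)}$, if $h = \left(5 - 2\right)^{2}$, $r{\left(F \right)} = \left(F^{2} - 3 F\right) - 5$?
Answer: $\sqrt{1245} \approx 35.285$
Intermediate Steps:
$r{\left(F \right)} = -5 + F^{2} - 3 F$
$h = 9$ ($h = 3^{2} = 9$)
$\sqrt{\left(24 + 25\right) 31 - \left(- r{\left(-2 \right)} + 31 h\right)} = \sqrt{\left(24 + 25\right) 31 - 274} = \sqrt{49 \cdot 31 + \left(-279 + \left(-5 + 4 + 6\right)\right)} = \sqrt{1519 + \left(-279 + 5\right)} = \sqrt{1519 - 274} = \sqrt{1245}$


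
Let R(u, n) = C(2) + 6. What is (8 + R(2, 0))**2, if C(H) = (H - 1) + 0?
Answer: 225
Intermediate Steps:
C(H) = -1 + H (C(H) = (-1 + H) + 0 = -1 + H)
R(u, n) = 7 (R(u, n) = (-1 + 2) + 6 = 1 + 6 = 7)
(8 + R(2, 0))**2 = (8 + 7)**2 = 15**2 = 225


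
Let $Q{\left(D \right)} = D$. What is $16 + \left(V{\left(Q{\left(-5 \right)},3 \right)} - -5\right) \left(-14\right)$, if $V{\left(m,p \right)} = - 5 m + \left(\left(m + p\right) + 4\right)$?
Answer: $-432$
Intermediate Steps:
$V{\left(m,p \right)} = 4 + p - 4 m$ ($V{\left(m,p \right)} = - 5 m + \left(4 + m + p\right) = 4 + p - 4 m$)
$16 + \left(V{\left(Q{\left(-5 \right)},3 \right)} - -5\right) \left(-14\right) = 16 + \left(\left(4 + 3 - -20\right) - -5\right) \left(-14\right) = 16 + \left(\left(4 + 3 + 20\right) + 5\right) \left(-14\right) = 16 + \left(27 + 5\right) \left(-14\right) = 16 + 32 \left(-14\right) = 16 - 448 = -432$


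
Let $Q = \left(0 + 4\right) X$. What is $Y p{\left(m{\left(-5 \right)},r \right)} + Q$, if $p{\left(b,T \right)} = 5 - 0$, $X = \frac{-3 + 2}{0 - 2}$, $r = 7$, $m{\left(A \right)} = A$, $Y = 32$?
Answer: $162$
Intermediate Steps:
$X = \frac{1}{2}$ ($X = - \frac{1}{-2} = \left(-1\right) \left(- \frac{1}{2}\right) = \frac{1}{2} \approx 0.5$)
$Q = 2$ ($Q = \left(0 + 4\right) \frac{1}{2} = 4 \cdot \frac{1}{2} = 2$)
$p{\left(b,T \right)} = 5$ ($p{\left(b,T \right)} = 5 + 0 = 5$)
$Y p{\left(m{\left(-5 \right)},r \right)} + Q = 32 \cdot 5 + 2 = 160 + 2 = 162$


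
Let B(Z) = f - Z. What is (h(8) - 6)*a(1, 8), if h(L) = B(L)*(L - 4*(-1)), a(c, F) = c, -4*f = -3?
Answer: -93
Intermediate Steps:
f = ¾ (f = -¼*(-3) = ¾ ≈ 0.75000)
B(Z) = ¾ - Z
h(L) = (4 + L)*(¾ - L) (h(L) = (¾ - L)*(L - 4*(-1)) = (¾ - L)*(L + 4) = (¾ - L)*(4 + L) = (4 + L)*(¾ - L))
(h(8) - 6)*a(1, 8) = ((3 - 1*8² - 13/4*8) - 6)*1 = ((3 - 1*64 - 26) - 6)*1 = ((3 - 64 - 26) - 6)*1 = (-87 - 6)*1 = -93*1 = -93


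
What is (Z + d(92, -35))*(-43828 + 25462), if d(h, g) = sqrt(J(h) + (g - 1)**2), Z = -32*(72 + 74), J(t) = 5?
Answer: 85805952 - 18366*sqrt(1301) ≈ 8.5144e+7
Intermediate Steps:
Z = -4672 (Z = -32*146 = -4672)
d(h, g) = sqrt(5 + (-1 + g)**2) (d(h, g) = sqrt(5 + (g - 1)**2) = sqrt(5 + (-1 + g)**2))
(Z + d(92, -35))*(-43828 + 25462) = (-4672 + sqrt(5 + (-1 - 35)**2))*(-43828 + 25462) = (-4672 + sqrt(5 + (-36)**2))*(-18366) = (-4672 + sqrt(5 + 1296))*(-18366) = (-4672 + sqrt(1301))*(-18366) = 85805952 - 18366*sqrt(1301)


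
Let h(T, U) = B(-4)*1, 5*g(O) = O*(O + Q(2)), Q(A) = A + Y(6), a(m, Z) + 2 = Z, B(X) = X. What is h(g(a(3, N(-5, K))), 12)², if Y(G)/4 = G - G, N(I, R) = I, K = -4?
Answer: 16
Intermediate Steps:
Y(G) = 0 (Y(G) = 4*(G - G) = 4*0 = 0)
a(m, Z) = -2 + Z
Q(A) = A (Q(A) = A + 0 = A)
g(O) = O*(2 + O)/5 (g(O) = (O*(O + 2))/5 = (O*(2 + O))/5 = O*(2 + O)/5)
h(T, U) = -4 (h(T, U) = -4*1 = -4)
h(g(a(3, N(-5, K))), 12)² = (-4)² = 16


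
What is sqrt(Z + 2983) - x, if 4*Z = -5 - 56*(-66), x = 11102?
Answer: -11102 + sqrt(15623)/2 ≈ -11040.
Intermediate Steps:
Z = 3691/4 (Z = (-5 - 56*(-66))/4 = (-5 + 3696)/4 = (1/4)*3691 = 3691/4 ≈ 922.75)
sqrt(Z + 2983) - x = sqrt(3691/4 + 2983) - 1*11102 = sqrt(15623/4) - 11102 = sqrt(15623)/2 - 11102 = -11102 + sqrt(15623)/2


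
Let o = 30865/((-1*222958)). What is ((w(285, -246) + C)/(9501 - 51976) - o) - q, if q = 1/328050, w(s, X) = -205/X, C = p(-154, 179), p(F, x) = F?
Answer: 8825278130641/62133595429050 ≈ 0.14204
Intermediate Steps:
C = -154
q = 1/328050 ≈ 3.0483e-6
o = -30865/222958 (o = 30865/(-222958) = 30865*(-1/222958) = -30865/222958 ≈ -0.13843)
((w(285, -246) + C)/(9501 - 51976) - o) - q = ((-205/(-246) - 154)/(9501 - 51976) - 1*(-30865/222958)) - 1*1/328050 = ((-205*(-1/246) - 154)/(-42475) + 30865/222958) - 1/328050 = ((⅚ - 154)*(-1/42475) + 30865/222958) - 1/328050 = (-919/6*(-1/42475) + 30865/222958) - 1/328050 = (919/254850 + 30865/222958) - 1/328050 = 2017710913/14205211575 - 1/328050 = 8825278130641/62133595429050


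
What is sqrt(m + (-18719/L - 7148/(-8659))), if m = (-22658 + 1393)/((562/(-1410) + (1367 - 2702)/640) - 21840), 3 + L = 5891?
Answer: I*sqrt(1111100185169525461664218562489)/897260690578448 ≈ 1.1748*I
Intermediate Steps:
L = 5888 (L = -3 + 5891 = 5888)
m = 1918953600/1971065803 (m = -21265/((562*(-1/1410) - 1335*1/640) - 21840) = -21265/((-281/705 - 267/128) - 21840) = -21265/(-224203/90240 - 21840) = -21265/(-1971065803/90240) = -21265*(-90240/1971065803) = 1918953600/1971065803 ≈ 0.97356)
sqrt(m + (-18719/L - 7148/(-8659))) = sqrt(1918953600/1971065803 + (-18719/5888 - 7148/(-8659))) = sqrt(1918953600/1971065803 + (-18719*1/5888 - 7148*(-1/8659))) = sqrt(1918953600/1971065803 + (-18719/5888 + 7148/8659)) = sqrt(1918953600/1971065803 - 120000397/50984192) = sqrt(-19813197155947513/14356171049255168) = I*sqrt(1111100185169525461664218562489)/897260690578448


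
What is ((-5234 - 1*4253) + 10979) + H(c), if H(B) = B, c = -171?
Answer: 1321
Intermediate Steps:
((-5234 - 1*4253) + 10979) + H(c) = ((-5234 - 1*4253) + 10979) - 171 = ((-5234 - 4253) + 10979) - 171 = (-9487 + 10979) - 171 = 1492 - 171 = 1321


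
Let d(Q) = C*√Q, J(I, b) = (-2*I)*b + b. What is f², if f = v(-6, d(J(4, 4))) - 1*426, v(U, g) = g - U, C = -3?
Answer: 176148 + 5040*I*√7 ≈ 1.7615e+5 + 13335.0*I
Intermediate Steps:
J(I, b) = b - 2*I*b (J(I, b) = -2*I*b + b = b - 2*I*b)
d(Q) = -3*√Q
f = -420 - 6*I*√7 (f = (-3*2*√(1 - 2*4) - 1*(-6)) - 1*426 = (-3*2*√(1 - 8) + 6) - 426 = (-3*2*I*√7 + 6) - 426 = (-6*I*√7 + 6) - 426 = (6 - 6*I*√7) - 426 = -420 - 6*I*√7 ≈ -420.0 - 15.875*I)
f² = (-420 - 6*I*√7)²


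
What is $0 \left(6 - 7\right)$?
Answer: $0$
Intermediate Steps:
$0 \left(6 - 7\right) = 0 \left(-1\right) = 0$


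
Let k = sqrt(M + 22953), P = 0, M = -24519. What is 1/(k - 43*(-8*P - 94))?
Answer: 2021/8169665 - 3*I*sqrt(174)/16339330 ≈ 0.00024738 - 2.4219e-6*I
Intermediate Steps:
k = 3*I*sqrt(174) (k = sqrt(-24519 + 22953) = sqrt(-1566) = 3*I*sqrt(174) ≈ 39.573*I)
1/(k - 43*(-8*P - 94)) = 1/(3*I*sqrt(174) - 43*(-8*0 - 94)) = 1/(3*I*sqrt(174) - 43*(0 - 94)) = 1/(3*I*sqrt(174) - 43*(-94)) = 1/(3*I*sqrt(174) + 4042) = 1/(4042 + 3*I*sqrt(174))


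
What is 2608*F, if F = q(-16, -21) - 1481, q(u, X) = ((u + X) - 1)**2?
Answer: -96496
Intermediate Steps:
q(u, X) = (-1 + X + u)**2 (q(u, X) = ((X + u) - 1)**2 = (-1 + X + u)**2)
F = -37 (F = (-1 - 21 - 16)**2 - 1481 = (-38)**2 - 1481 = 1444 - 1481 = -37)
2608*F = 2608*(-37) = -96496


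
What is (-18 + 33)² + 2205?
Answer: 2430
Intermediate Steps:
(-18 + 33)² + 2205 = 15² + 2205 = 225 + 2205 = 2430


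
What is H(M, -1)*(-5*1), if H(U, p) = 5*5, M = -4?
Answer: -125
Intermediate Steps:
H(U, p) = 25
H(M, -1)*(-5*1) = 25*(-5*1) = 25*(-5) = -125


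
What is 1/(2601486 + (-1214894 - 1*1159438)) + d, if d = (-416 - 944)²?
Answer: 420144038401/227154 ≈ 1.8496e+6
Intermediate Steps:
d = 1849600 (d = (-1360)² = 1849600)
1/(2601486 + (-1214894 - 1*1159438)) + d = 1/(2601486 + (-1214894 - 1*1159438)) + 1849600 = 1/(2601486 + (-1214894 - 1159438)) + 1849600 = 1/(2601486 - 2374332) + 1849600 = 1/227154 + 1849600 = 420144038401/227154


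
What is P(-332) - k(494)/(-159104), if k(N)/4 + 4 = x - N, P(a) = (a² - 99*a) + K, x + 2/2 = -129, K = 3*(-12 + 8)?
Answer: 1422787363/9944 ≈ 1.4308e+5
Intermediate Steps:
K = -12 (K = 3*(-4) = -12)
x = -130 (x = -1 - 129 = -130)
P(a) = -12 + a² - 99*a (P(a) = (a² - 99*a) - 12 = -12 + a² - 99*a)
k(N) = -536 - 4*N (k(N) = -16 + 4*(-130 - N) = -16 + (-520 - 4*N) = -536 - 4*N)
P(-332) - k(494)/(-159104) = (-12 + (-332)² - 99*(-332)) - (-536 - 4*494)/(-159104) = (-12 + 110224 + 32868) - (-536 - 1976)*(-1)/159104 = 143080 - (-2512)*(-1)/159104 = 143080 - 1*157/9944 = 143080 - 157/9944 = 1422787363/9944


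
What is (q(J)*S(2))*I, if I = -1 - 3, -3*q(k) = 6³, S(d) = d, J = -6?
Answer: 576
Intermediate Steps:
q(k) = -72 (q(k) = -⅓*6³ = -⅓*216 = -72)
I = -4
(q(J)*S(2))*I = -72*2*(-4) = -144*(-4) = 576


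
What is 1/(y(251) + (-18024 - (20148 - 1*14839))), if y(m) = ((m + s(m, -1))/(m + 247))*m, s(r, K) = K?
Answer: -249/5778542 ≈ -4.3090e-5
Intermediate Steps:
y(m) = m*(-1 + m)/(247 + m) (y(m) = ((m - 1)/(m + 247))*m = ((-1 + m)/(247 + m))*m = m*(-1 + m)/(247 + m))
1/(y(251) + (-18024 - (20148 - 1*14839))) = 1/(251*(-1 + 251)/(247 + 251) + (-18024 - (20148 - 1*14839))) = 1/(251*250/498 + (-18024 - (20148 - 14839))) = 1/(251*(1/498)*250 + (-18024 - 1*5309)) = 1/(31375/249 + (-18024 - 5309)) = 1/(31375/249 - 23333) = 1/(-5778542/249) = -249/5778542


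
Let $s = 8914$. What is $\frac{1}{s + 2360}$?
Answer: $\frac{1}{11274} \approx 8.87 \cdot 10^{-5}$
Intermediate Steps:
$\frac{1}{s + 2360} = \frac{1}{8914 + 2360} = \frac{1}{11274}$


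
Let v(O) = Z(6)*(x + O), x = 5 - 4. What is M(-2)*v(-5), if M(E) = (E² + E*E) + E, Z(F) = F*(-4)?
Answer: 576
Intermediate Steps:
Z(F) = -4*F
M(E) = E + 2*E² (M(E) = (E² + E²) + E = 2*E² + E = E + 2*E²)
x = 1
v(O) = -24 - 24*O (v(O) = (-4*6)*(1 + O) = -24*(1 + O) = -24 - 24*O)
M(-2)*v(-5) = (-2*(1 + 2*(-2)))*(-24 - 24*(-5)) = (-2*(1 - 4))*(-24 + 120) = -2*(-3)*96 = 6*96 = 576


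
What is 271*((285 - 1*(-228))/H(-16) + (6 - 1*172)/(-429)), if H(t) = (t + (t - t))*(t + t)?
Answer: 82673699/219648 ≈ 376.39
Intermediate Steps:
H(t) = 2*t**2 (H(t) = (t + 0)*(2*t) = t*(2*t) = 2*t**2)
271*((285 - 1*(-228))/H(-16) + (6 - 1*172)/(-429)) = 271*((285 - 1*(-228))/((2*(-16)**2)) + (6 - 1*172)/(-429)) = 271*((285 + 228)/((2*256)) + (6 - 172)*(-1/429)) = 271*(513/512 - 166*(-1/429)) = 271*(513*(1/512) + 166/429) = 271*(513/512 + 166/429) = 271*(305069/219648) = 82673699/219648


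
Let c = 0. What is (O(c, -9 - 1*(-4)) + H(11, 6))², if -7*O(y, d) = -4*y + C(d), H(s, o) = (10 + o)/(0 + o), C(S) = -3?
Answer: 4225/441 ≈ 9.5805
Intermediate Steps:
H(s, o) = (10 + o)/o
O(y, d) = 3/7 + 4*y/7 (O(y, d) = -(-4*y - 3)/7 = -(-3 - 4*y)/7 = 3/7 + 4*y/7)
(O(c, -9 - 1*(-4)) + H(11, 6))² = ((3/7 + (4/7)*0) + (10 + 6)/6)² = ((3/7 + 0) + (⅙)*16)² = (3/7 + 8/3)² = (65/21)² = 4225/441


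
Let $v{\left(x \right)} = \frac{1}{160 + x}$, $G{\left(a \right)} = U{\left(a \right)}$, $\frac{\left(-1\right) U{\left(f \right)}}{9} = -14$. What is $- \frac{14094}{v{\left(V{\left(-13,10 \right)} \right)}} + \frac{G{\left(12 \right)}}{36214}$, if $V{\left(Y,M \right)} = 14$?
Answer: $- \frac{44404810029}{18107} \approx -2.4524 \cdot 10^{6}$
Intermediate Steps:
$U{\left(f \right)} = 126$ ($U{\left(f \right)} = \left(-9\right) \left(-14\right) = 126$)
$G{\left(a \right)} = 126$
$- \frac{14094}{v{\left(V{\left(-13,10 \right)} \right)}} + \frac{G{\left(12 \right)}}{36214} = - \frac{14094}{\frac{1}{160 + 14}} + \frac{126}{36214} = - \frac{14094}{\frac{1}{174}} + 126 \cdot \frac{1}{36214} = - 14094 \frac{1}{\frac{1}{174}} + \frac{63}{18107} = \left(-14094\right) 174 + \frac{63}{18107} = -2452356 + \frac{63}{18107} = - \frac{44404810029}{18107}$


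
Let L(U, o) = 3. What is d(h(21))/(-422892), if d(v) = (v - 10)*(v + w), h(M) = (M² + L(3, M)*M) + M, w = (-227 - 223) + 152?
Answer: -116905/422892 ≈ -0.27644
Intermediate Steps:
w = -298 (w = -450 + 152 = -298)
h(M) = M² + 4*M (h(M) = (M² + 3*M) + M = M² + 4*M)
d(v) = (-298 + v)*(-10 + v) (d(v) = (v - 10)*(v - 298) = (-10 + v)*(-298 + v) = (-298 + v)*(-10 + v))
d(h(21))/(-422892) = (2980 + (21*(4 + 21))² - 6468*(4 + 21))/(-422892) = (2980 + (21*25)² - 6468*25)*(-1/422892) = (2980 + 525² - 308*525)*(-1/422892) = (2980 + 275625 - 161700)*(-1/422892) = 116905*(-1/422892) = -116905/422892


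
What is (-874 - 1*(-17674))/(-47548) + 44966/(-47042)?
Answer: -366043621/279594127 ≈ -1.3092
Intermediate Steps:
(-874 - 1*(-17674))/(-47548) + 44966/(-47042) = (-874 + 17674)*(-1/47548) + 44966*(-1/47042) = 16800*(-1/47548) - 22483/23521 = -4200/11887 - 22483/23521 = -366043621/279594127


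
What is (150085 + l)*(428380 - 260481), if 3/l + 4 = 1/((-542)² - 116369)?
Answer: 17880678021204970/709579 ≈ 2.5199e+10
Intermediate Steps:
l = -532185/709579 (l = 3/(-4 + 1/((-542)² - 116369)) = 3/(-4 + 1/(293764 - 116369)) = 3/(-4 + 1/177395) = 3/(-709579/177395) = 3*(-177395/709579) = -532185/709579 ≈ -0.75000)
(150085 + l)*(428380 - 260481) = (150085 - 532185/709579)*(428380 - 260481) = (106496632030/709579)*167899 = 17880678021204970/709579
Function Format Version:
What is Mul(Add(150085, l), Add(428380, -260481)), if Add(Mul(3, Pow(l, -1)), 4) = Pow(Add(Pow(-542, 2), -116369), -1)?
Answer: Rational(17880678021204970, 709579) ≈ 2.5199e+10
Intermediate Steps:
l = Rational(-532185, 709579) (l = Mul(3, Pow(Add(-4, Pow(Add(Pow(-542, 2), -116369), -1)), -1)) = Mul(3, Pow(Add(-4, Pow(Add(293764, -116369), -1)), -1)) = Mul(3, Pow(Add(-4, Pow(177395, -1)), -1)) = Mul(3, Pow(Add(-4, Rational(1, 177395)), -1)) = Mul(3, Pow(Rational(-709579, 177395), -1)) = Mul(3, Rational(-177395, 709579)) = Rational(-532185, 709579) ≈ -0.75000)
Mul(Add(150085, l), Add(428380, -260481)) = Mul(Add(150085, Rational(-532185, 709579)), Add(428380, -260481)) = Mul(Rational(106496632030, 709579), 167899) = Rational(17880678021204970, 709579)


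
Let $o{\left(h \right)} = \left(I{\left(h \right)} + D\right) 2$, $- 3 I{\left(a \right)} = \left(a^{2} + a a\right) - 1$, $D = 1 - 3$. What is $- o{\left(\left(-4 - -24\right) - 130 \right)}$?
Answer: $\frac{48410}{3} \approx 16137.0$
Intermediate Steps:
$D = -2$
$I{\left(a \right)} = \frac{1}{3} - \frac{2 a^{2}}{3}$ ($I{\left(a \right)} = - \frac{\left(a^{2} + a a\right) - 1}{3} = - \frac{\left(a^{2} + a^{2}\right) - 1}{3} = - \frac{2 a^{2} - 1}{3} = - \frac{-1 + 2 a^{2}}{3} = \frac{1}{3} - \frac{2 a^{2}}{3}$)
$o{\left(h \right)} = - \frac{10}{3} - \frac{4 h^{2}}{3}$ ($o{\left(h \right)} = \left(\left(\frac{1}{3} - \frac{2 h^{2}}{3}\right) - 2\right) 2 = \left(- \frac{5}{3} - \frac{2 h^{2}}{3}\right) 2 = - \frac{10}{3} - \frac{4 h^{2}}{3}$)
$- o{\left(\left(-4 - -24\right) - 130 \right)} = - (- \frac{10}{3} - \frac{4 \left(\left(-4 - -24\right) - 130\right)^{2}}{3}) = - (- \frac{10}{3} - \frac{4 \left(\left(-4 + 24\right) - 130\right)^{2}}{3}) = - (- \frac{10}{3} - \frac{4 \left(20 - 130\right)^{2}}{3}) = - (- \frac{10}{3} - \frac{4 \left(-110\right)^{2}}{3}) = - (- \frac{10}{3} - \frac{48400}{3}) = \left(-1\right) \left(- \frac{48410}{3}\right) = \frac{48410}{3}$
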